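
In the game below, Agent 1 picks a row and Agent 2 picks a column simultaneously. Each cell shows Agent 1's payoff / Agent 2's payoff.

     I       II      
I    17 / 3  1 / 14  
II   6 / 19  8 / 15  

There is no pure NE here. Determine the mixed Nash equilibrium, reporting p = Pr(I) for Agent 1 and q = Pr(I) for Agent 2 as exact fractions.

p = 4/15, q = 7/18

Each player's mixing probability is pinned down by making the *other* player indifferent.
Agent 2 indifferent between I and II: p·3 + (1−p)·19 = p·14 + (1−p)·15 ⟹ 19 + (-16)p = 15 + (-1)p ⟹ p = 4/15.
Agent 1 indifferent between I and II: q·17 + (1−q)·1 = q·6 + (1−q)·8 ⟹ 1 + 16q = 8 + (-2)q ⟹ q = 7/18.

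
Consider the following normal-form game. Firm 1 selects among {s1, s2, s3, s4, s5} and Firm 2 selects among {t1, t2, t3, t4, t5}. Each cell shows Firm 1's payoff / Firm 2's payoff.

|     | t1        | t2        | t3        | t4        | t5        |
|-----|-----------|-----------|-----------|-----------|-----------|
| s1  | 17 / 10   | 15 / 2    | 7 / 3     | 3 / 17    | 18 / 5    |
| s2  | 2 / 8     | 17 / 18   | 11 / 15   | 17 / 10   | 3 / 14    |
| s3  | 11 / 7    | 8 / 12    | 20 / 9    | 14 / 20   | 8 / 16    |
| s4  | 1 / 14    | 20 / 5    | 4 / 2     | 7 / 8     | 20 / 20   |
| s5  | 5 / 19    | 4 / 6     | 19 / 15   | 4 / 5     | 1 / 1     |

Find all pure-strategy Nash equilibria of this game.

Check mutual best responses: a cell is a NE iff neither player can gain by unilaterally deviating.
Firm 1's best responses — vs t1: s1 (payoff 17); vs t2: s4 (payoff 20); vs t3: s3 (payoff 20); vs t4: s2 (payoff 17); vs t5: s4 (payoff 20).
Firm 2's best responses — vs s1: t4 (payoff 17); vs s2: t2 (payoff 18); vs s3: t4 (payoff 20); vs s4: t5 (payoff 20); vs s5: t1 (payoff 19).
The only mutual best response is (s4, t5); neither player gains by switching there.

(s4, t5)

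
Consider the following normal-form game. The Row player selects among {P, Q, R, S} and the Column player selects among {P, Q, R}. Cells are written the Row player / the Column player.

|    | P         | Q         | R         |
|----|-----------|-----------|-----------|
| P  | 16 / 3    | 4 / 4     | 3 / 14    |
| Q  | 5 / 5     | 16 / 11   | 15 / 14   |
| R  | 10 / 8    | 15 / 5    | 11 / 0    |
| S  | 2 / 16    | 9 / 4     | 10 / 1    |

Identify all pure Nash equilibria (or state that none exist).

Check mutual best responses: a cell is a NE iff neither player can gain by unilaterally deviating.
The Row player's best responses — vs P: P (payoff 16); vs Q: Q (payoff 16); vs R: Q (payoff 15).
The Column player's best responses — vs P: R (payoff 14); vs Q: R (payoff 14); vs R: P (payoff 8); vs S: P (payoff 16).
The only mutual best response is (Q, R); neither player gains by switching there.

(Q, R)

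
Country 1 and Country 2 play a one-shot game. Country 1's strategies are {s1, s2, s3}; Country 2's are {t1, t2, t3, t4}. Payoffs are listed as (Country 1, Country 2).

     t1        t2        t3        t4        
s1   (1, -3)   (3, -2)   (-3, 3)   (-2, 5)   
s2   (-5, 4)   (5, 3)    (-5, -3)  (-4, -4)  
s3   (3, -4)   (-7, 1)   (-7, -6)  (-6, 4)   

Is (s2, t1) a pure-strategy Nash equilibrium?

No

Holding Country 2 at t1: Country 1 gets -5 from s2 but could get 3 by switching to s3. Country 1 has a profitable deviation.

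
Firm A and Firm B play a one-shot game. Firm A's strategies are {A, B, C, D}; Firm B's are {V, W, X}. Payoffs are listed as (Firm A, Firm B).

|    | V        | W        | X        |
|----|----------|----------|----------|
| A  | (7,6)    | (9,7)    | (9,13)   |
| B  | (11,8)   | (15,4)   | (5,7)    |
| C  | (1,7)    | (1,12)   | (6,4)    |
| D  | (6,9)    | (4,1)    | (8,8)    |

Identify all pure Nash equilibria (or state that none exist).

(A, X) and (B, V)

Find each player's best response to every opponent strategy; NE are the intersections.
Firm A's best responses — vs V: B (payoff 11); vs W: B (payoff 15); vs X: A (payoff 9).
Firm B's best responses — vs A: X (payoff 13); vs B: V (payoff 8); vs C: W (payoff 12); vs D: V (payoff 9).
Mutual best responses occur at (A, X) and (B, V); at each, neither player gains by switching.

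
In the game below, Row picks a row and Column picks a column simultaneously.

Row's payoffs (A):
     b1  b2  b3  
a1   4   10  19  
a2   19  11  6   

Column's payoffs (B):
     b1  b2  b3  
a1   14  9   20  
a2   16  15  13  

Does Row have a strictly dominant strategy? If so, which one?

Check whether one of Row's strategies beats all alternatives regardless of what the opponent does.
a1 is not dominant: against b1, a2 gives 19 > 4.
a2 is not dominant: against b3, a1 gives 19 > 6.
No single strategy is best against every opponent action.

No strictly dominant strategy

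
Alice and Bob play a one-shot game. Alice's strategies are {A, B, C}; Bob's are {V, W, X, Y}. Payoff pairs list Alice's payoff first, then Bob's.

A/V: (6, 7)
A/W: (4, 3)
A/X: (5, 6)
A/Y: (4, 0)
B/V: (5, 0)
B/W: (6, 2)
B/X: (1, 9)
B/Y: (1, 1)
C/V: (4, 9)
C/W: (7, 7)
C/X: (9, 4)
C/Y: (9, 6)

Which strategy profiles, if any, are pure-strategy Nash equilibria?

(A, V)

A profile is a Nash equilibrium when each player is best-responding to the other.
Alice's best responses — vs V: A (payoff 6); vs W: C (payoff 7); vs X: C (payoff 9); vs Y: C (payoff 9).
Bob's best responses — vs A: V (payoff 7); vs B: X (payoff 9); vs C: V (payoff 9).
The only mutual best response is (A, V); neither player gains by switching there.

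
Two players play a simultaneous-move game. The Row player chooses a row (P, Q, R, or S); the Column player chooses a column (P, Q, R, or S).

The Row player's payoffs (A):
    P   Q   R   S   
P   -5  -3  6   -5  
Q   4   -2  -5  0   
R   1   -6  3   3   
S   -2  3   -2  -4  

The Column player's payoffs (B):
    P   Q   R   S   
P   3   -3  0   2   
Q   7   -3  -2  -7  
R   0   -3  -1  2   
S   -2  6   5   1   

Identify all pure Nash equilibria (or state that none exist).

(Q, P), (R, S), and (S, Q)

Find each player's best response to every opponent strategy; NE are the intersections.
The Row player's best responses — vs P: Q (payoff 4); vs Q: S (payoff 3); vs R: P (payoff 6); vs S: R (payoff 3).
The Column player's best responses — vs P: P (payoff 3); vs Q: P (payoff 7); vs R: S (payoff 2); vs S: Q (payoff 6).
Mutual best responses occur at (Q, P), (R, S), and (S, Q); at each, neither player gains by switching.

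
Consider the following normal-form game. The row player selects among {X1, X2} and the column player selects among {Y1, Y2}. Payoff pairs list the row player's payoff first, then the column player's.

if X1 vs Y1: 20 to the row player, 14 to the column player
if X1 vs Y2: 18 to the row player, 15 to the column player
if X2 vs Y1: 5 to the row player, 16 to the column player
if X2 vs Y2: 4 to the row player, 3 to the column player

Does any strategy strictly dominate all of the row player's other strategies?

X1

Check whether one of the row player's strategies beats all alternatives regardless of what the opponent does.
X1 strictly dominates: vs Y1: 20 > 5; vs Y2: 18 > 4.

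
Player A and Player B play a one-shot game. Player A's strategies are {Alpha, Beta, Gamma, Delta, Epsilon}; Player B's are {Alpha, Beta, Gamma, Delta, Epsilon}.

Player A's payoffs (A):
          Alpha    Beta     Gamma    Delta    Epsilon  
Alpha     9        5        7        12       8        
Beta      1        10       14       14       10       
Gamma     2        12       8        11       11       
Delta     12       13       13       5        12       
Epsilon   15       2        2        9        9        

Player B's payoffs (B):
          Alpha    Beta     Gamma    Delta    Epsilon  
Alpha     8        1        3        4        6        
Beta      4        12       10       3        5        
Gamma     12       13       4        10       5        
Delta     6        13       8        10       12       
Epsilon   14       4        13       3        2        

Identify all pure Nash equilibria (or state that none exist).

Find each player's best response to every opponent strategy; NE are the intersections.
Player A's best responses — vs Alpha: Epsilon (payoff 15); vs Beta: Delta (payoff 13); vs Gamma: Beta (payoff 14); vs Delta: Beta (payoff 14); vs Epsilon: Delta (payoff 12).
Player B's best responses — vs Alpha: Alpha (payoff 8); vs Beta: Beta (payoff 12); vs Gamma: Beta (payoff 13); vs Delta: Beta (payoff 13); vs Epsilon: Alpha (payoff 14).
Mutual best responses occur at (Delta, Beta) and (Epsilon, Alpha); at each, neither player gains by switching.

(Delta, Beta) and (Epsilon, Alpha)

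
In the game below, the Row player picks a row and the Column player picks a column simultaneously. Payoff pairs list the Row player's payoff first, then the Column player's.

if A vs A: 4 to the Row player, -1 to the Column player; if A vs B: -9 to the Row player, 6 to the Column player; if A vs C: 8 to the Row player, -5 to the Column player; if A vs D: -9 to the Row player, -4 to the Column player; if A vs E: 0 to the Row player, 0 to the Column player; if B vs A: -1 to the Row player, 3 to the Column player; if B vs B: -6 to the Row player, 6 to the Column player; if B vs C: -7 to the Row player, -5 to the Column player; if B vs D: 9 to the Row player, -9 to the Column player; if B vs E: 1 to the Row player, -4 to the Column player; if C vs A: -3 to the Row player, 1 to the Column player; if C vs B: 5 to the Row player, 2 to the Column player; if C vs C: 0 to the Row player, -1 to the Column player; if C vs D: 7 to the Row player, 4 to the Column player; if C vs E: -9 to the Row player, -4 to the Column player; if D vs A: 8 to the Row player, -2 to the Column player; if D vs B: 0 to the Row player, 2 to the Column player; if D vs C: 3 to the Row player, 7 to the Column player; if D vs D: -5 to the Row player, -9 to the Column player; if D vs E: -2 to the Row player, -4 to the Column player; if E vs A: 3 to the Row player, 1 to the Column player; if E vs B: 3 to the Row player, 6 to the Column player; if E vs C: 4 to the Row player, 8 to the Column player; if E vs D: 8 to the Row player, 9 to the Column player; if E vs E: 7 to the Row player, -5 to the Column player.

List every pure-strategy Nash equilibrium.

Check mutual best responses: a cell is a NE iff neither player can gain by unilaterally deviating.
The Row player's best responses — vs A: D (payoff 8); vs B: C (payoff 5); vs C: A (payoff 8); vs D: B (payoff 9); vs E: E (payoff 7).
The Column player's best responses — vs A: B (payoff 6); vs B: B (payoff 6); vs C: D (payoff 4); vs D: C (payoff 7); vs E: D (payoff 9).
No cell has both players best-responding. For instance, the Row player's best reply to D is B, but against B the Column player prefers B over D.

None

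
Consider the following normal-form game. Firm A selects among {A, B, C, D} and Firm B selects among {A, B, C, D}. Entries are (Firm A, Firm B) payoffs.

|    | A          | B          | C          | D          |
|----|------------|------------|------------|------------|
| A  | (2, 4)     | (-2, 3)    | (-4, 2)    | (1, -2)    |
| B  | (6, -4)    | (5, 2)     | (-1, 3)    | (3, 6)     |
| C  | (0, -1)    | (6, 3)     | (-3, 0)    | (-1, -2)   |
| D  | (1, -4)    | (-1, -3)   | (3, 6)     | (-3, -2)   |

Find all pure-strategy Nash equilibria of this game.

Find each player's best response to every opponent strategy; NE are the intersections.
Firm A's best responses — vs A: B (payoff 6); vs B: C (payoff 6); vs C: D (payoff 3); vs D: B (payoff 3).
Firm B's best responses — vs A: A (payoff 4); vs B: D (payoff 6); vs C: B (payoff 3); vs D: C (payoff 6).
Mutual best responses occur at (B, D), (C, B), and (D, C); at each, neither player gains by switching.

(B, D), (C, B), and (D, C)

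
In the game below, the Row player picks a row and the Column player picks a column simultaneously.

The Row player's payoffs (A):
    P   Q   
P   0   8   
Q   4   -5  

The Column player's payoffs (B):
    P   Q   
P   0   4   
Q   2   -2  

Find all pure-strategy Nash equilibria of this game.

(P, Q) and (Q, P)

Find each player's best response to every opponent strategy; NE are the intersections.
The Row player's best responses — vs P: Q (payoff 4); vs Q: P (payoff 8).
The Column player's best responses — vs P: Q (payoff 4); vs Q: P (payoff 2).
Mutual best responses occur at (P, Q) and (Q, P); at each, neither player gains by switching.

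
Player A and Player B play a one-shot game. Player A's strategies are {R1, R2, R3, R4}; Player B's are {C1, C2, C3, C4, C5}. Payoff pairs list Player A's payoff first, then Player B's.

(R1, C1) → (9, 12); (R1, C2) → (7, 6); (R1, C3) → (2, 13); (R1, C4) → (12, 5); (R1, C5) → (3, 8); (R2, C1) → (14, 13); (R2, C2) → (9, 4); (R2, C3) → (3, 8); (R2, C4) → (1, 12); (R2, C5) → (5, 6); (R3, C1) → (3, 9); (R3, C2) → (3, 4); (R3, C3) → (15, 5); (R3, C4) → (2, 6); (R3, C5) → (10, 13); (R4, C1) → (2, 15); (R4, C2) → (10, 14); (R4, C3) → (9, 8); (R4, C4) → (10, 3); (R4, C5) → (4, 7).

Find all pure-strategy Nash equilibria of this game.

(R2, C1) and (R3, C5)

A profile is a Nash equilibrium when each player is best-responding to the other.
Player A's best responses — vs C1: R2 (payoff 14); vs C2: R4 (payoff 10); vs C3: R3 (payoff 15); vs C4: R1 (payoff 12); vs C5: R3 (payoff 10).
Player B's best responses — vs R1: C3 (payoff 13); vs R2: C1 (payoff 13); vs R3: C5 (payoff 13); vs R4: C1 (payoff 15).
Mutual best responses occur at (R2, C1) and (R3, C5); at each, neither player gains by switching.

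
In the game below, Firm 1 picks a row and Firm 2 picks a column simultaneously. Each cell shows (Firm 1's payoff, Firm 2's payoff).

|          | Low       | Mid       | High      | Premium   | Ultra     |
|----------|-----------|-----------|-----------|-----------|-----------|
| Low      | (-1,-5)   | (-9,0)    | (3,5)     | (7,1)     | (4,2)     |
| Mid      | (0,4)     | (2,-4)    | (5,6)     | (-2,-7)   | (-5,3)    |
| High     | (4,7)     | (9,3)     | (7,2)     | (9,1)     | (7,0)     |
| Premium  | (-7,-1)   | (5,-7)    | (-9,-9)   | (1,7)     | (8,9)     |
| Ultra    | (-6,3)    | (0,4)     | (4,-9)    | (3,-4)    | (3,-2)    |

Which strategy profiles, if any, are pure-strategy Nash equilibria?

(High, Low) and (Premium, Ultra)

Check mutual best responses: a cell is a NE iff neither player can gain by unilaterally deviating.
Firm 1's best responses — vs Low: High (payoff 4); vs Mid: High (payoff 9); vs High: High (payoff 7); vs Premium: High (payoff 9); vs Ultra: Premium (payoff 8).
Firm 2's best responses — vs Low: High (payoff 5); vs Mid: High (payoff 6); vs High: Low (payoff 7); vs Premium: Ultra (payoff 9); vs Ultra: Mid (payoff 4).
Mutual best responses occur at (High, Low) and (Premium, Ultra); at each, neither player gains by switching.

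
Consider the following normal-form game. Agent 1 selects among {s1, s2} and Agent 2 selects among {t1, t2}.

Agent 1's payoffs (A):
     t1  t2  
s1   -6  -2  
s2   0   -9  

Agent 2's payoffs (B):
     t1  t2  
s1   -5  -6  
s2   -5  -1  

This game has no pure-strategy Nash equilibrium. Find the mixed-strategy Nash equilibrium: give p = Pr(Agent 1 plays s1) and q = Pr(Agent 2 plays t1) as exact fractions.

In a mixed NE each player is indifferent between their pure strategies, so the opponent's mix sets the indifference.
Agent 2 indifferent between t1 and t2: p·(-5) + (1−p)·(-5) = p·(-6) + (1−p)·(-1) ⟹ (-5) + 0p = (-1) + (-5)p ⟹ p = 4/5.
Agent 1 indifferent between s1 and s2: q·(-6) + (1−q)·(-2) = q·0 + (1−q)·(-9) ⟹ (-2) + (-4)q = (-9) + 9q ⟹ q = 7/13.

p = 4/5, q = 7/13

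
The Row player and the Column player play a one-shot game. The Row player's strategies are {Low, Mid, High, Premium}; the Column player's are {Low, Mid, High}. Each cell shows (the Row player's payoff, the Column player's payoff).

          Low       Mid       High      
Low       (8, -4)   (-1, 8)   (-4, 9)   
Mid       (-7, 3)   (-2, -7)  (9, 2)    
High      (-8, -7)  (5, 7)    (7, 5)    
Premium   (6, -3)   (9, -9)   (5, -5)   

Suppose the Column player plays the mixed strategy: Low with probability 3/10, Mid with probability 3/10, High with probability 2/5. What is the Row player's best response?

The Row player's best reply maximizes expected payoff against the mix.
Low: (3/10)·8 + (3/10)·(-1) + (2/5)·(-4) = 1/2
Mid: (3/10)·(-7) + (3/10)·(-2) + (2/5)·9 = 9/10
High: (3/10)·(-8) + (3/10)·5 + (2/5)·7 = 19/10
Premium: (3/10)·6 + (3/10)·9 + (2/5)·5 = 13/2
Highest expected payoff is 13/2, from Premium.

Premium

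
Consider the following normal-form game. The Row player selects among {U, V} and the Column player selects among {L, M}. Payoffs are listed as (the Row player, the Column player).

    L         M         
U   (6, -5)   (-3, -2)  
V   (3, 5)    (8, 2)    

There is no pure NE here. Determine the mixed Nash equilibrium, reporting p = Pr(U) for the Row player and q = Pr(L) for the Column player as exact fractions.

In a mixed NE each player is indifferent between their pure strategies, so the opponent's mix sets the indifference.
The Column player indifferent between L and M: p·(-5) + (1−p)·5 = p·(-2) + (1−p)·2 ⟹ 5 + (-10)p = 2 + (-4)p ⟹ p = 1/2.
The Row player indifferent between U and V: q·6 + (1−q)·(-3) = q·3 + (1−q)·8 ⟹ (-3) + 9q = 8 + (-5)q ⟹ q = 11/14.

p = 1/2, q = 11/14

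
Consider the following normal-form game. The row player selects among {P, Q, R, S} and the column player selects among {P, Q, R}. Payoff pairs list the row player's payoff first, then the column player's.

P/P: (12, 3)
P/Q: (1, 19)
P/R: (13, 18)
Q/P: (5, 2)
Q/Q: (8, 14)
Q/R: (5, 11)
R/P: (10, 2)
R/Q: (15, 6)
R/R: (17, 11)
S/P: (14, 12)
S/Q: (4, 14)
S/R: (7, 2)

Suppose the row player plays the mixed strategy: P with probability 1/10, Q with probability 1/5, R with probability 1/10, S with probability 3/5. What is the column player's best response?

Q

The column player's best reply maximizes expected payoff against the mix.
P: (1/10)·3 + (1/5)·2 + (1/10)·2 + (3/5)·12 = 81/10
Q: (1/10)·19 + (1/5)·14 + (1/10)·6 + (3/5)·14 = 137/10
R: (1/10)·18 + (1/5)·11 + (1/10)·11 + (3/5)·2 = 63/10
Highest expected payoff is 137/10, from Q.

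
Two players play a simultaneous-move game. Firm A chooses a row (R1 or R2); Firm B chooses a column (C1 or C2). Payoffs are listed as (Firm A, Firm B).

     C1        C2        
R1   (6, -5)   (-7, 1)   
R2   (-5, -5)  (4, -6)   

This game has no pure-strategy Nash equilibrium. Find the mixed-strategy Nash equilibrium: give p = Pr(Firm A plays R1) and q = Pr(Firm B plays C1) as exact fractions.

Each player's mixing probability is pinned down by making the *other* player indifferent.
Firm B indifferent between C1 and C2: p·(-5) + (1−p)·(-5) = p·1 + (1−p)·(-6) ⟹ (-5) + 0p = (-6) + 7p ⟹ p = 1/7.
Firm A indifferent between R1 and R2: q·6 + (1−q)·(-7) = q·(-5) + (1−q)·4 ⟹ (-7) + 13q = 4 + (-9)q ⟹ q = 1/2.

p = 1/7, q = 1/2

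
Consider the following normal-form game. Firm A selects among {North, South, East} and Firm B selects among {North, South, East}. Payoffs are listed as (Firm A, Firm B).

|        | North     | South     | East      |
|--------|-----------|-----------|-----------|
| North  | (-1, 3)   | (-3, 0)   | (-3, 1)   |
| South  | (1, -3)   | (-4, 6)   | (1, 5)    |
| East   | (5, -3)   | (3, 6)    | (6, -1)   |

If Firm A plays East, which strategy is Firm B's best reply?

South

With Firm A fixed at East, Firm B's payoffs are: North → -3, South → 6, East → -1.
The maximum is 6, achieved by South.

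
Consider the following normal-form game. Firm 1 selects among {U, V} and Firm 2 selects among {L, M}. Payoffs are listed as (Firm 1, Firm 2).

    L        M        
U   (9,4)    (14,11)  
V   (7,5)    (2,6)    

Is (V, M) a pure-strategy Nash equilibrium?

No

Holding Firm 2 at M: Firm 1 gets 2 from V but could get 14 by switching to U. Firm 1 has a profitable deviation.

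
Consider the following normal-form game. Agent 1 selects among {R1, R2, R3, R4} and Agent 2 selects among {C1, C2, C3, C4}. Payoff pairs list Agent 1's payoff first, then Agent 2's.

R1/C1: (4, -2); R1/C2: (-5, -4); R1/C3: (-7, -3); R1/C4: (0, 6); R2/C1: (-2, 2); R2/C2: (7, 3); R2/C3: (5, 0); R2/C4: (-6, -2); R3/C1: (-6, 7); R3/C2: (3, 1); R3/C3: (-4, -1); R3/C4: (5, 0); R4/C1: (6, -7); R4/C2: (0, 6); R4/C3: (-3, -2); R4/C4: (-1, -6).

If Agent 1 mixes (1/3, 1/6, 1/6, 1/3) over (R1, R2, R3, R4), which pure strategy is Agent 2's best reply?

C2

Compute Agent 2's expected payoff from each pure strategy against the given mix.
C1: (1/3)·(-2) + (1/6)·2 + (1/6)·7 + (1/3)·(-7) = -3/2
C2: (1/3)·(-4) + (1/6)·3 + (1/6)·1 + (1/3)·6 = 4/3
C3: (1/3)·(-3) + (1/6)·0 + (1/6)·(-1) + (1/3)·(-2) = -11/6
C4: (1/3)·6 + (1/6)·(-2) + (1/6)·0 + (1/3)·(-6) = -1/3
Highest expected payoff is 4/3, from C2.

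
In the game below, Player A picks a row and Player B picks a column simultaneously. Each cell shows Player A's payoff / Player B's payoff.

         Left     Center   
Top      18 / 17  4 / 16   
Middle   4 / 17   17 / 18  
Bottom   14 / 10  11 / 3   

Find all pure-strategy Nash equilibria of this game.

(Top, Left) and (Middle, Center)

A profile is a Nash equilibrium when each player is best-responding to the other.
Player A's best responses — vs Left: Top (payoff 18); vs Center: Middle (payoff 17).
Player B's best responses — vs Top: Left (payoff 17); vs Middle: Center (payoff 18); vs Bottom: Left (payoff 10).
Mutual best responses occur at (Top, Left) and (Middle, Center); at each, neither player gains by switching.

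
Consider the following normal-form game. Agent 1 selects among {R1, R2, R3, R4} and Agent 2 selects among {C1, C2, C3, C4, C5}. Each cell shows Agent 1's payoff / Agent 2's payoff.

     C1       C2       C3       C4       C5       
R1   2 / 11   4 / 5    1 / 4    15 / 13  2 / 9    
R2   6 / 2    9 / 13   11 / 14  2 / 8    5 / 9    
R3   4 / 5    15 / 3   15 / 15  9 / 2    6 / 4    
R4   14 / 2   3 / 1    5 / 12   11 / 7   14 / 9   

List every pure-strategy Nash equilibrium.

(R1, C4) and (R3, C3)

A profile is a Nash equilibrium when each player is best-responding to the other.
Agent 1's best responses — vs C1: R4 (payoff 14); vs C2: R3 (payoff 15); vs C3: R3 (payoff 15); vs C4: R1 (payoff 15); vs C5: R4 (payoff 14).
Agent 2's best responses — vs R1: C4 (payoff 13); vs R2: C3 (payoff 14); vs R3: C3 (payoff 15); vs R4: C3 (payoff 12).
Mutual best responses occur at (R1, C4) and (R3, C3); at each, neither player gains by switching.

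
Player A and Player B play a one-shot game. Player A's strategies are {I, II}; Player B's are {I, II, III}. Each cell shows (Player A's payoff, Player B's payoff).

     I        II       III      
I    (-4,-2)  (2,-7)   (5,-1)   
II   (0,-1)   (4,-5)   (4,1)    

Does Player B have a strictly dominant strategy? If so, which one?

A strategy is strictly dominant if it gives Player B a strictly higher payoff than every other strategy, against every choice by the opponent.
III strictly dominates: vs I: -1 > each of {-2, -7}; vs II: 1 > each of {-1, -5}.

III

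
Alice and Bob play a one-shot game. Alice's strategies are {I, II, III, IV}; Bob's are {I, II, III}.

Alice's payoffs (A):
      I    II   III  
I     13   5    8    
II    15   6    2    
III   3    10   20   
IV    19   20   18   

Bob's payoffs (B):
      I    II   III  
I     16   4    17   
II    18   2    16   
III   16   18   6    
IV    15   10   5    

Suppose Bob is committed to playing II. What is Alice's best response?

With Bob fixed at II, Alice's payoffs are: I → 5, II → 6, III → 10, IV → 20.
The maximum is 20, achieved by IV.

IV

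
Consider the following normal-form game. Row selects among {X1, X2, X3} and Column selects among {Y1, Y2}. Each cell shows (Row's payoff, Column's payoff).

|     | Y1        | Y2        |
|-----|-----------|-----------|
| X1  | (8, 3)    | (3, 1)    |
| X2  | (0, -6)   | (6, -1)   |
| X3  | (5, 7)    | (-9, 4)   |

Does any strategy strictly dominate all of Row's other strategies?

None

A strategy is strictly dominant if it gives Row a strictly higher payoff than every other strategy, against every choice by the opponent.
X1 is not dominant: against Y2, X2 gives 6 > 3.
X2 is not dominant: against Y1, X1 gives 8 > 0.
X3 is not dominant: against Y1, X1 gives 8 > 5.
No single strategy is best against every opponent action.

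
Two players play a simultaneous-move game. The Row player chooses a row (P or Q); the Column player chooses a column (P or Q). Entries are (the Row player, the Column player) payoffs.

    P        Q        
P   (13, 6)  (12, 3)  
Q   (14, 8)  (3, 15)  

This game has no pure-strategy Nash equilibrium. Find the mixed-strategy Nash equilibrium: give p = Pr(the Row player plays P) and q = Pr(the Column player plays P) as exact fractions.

In a mixed NE each player is indifferent between their pure strategies, so the opponent's mix sets the indifference.
The Column player indifferent between P and Q: p·6 + (1−p)·8 = p·3 + (1−p)·15 ⟹ 8 + (-2)p = 15 + (-12)p ⟹ p = 7/10.
The Row player indifferent between P and Q: q·13 + (1−q)·12 = q·14 + (1−q)·3 ⟹ 12 + 1q = 3 + 11q ⟹ q = 9/10.

p = 7/10, q = 9/10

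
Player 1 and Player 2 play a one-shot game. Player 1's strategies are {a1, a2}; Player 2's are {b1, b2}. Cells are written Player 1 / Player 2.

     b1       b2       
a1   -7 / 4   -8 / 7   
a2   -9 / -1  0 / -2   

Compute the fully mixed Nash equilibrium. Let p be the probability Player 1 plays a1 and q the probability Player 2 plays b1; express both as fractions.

p = 1/4, q = 4/5

In a mixed NE each player is indifferent between their pure strategies, so the opponent's mix sets the indifference.
Player 2 indifferent between b1 and b2: p·4 + (1−p)·(-1) = p·7 + (1−p)·(-2) ⟹ (-1) + 5p = (-2) + 9p ⟹ p = 1/4.
Player 1 indifferent between a1 and a2: q·(-7) + (1−q)·(-8) = q·(-9) + (1−q)·0 ⟹ (-8) + 1q = 0 + (-9)q ⟹ q = 4/5.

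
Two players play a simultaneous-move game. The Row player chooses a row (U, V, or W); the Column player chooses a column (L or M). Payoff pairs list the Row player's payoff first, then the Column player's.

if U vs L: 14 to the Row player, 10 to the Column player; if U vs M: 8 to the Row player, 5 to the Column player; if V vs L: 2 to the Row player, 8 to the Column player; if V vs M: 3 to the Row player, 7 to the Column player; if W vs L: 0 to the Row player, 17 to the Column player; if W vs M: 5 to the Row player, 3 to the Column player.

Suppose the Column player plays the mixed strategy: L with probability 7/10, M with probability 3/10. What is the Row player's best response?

U

Compute the Row player's expected payoff from each pure strategy against the given mix.
U: (7/10)·14 + (3/10)·8 = 61/5
V: (7/10)·2 + (3/10)·3 = 23/10
W: (7/10)·0 + (3/10)·5 = 3/2
Highest expected payoff is 61/5, from U.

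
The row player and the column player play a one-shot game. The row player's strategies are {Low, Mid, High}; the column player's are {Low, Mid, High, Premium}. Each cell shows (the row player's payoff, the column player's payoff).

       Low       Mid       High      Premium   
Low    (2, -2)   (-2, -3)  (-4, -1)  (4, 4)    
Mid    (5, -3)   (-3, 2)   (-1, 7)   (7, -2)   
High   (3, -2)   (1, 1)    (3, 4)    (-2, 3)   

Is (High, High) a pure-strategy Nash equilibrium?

Holding the column player at High: the row player gets 3 from High, versus -4 from Low, -1 from Mid. No profitable deviation for the row player.
Holding the row player at High: the column player gets 4 from High, versus -2 from Low, 1 from Mid, 3 from Premium. No profitable deviation for the column player either.

Yes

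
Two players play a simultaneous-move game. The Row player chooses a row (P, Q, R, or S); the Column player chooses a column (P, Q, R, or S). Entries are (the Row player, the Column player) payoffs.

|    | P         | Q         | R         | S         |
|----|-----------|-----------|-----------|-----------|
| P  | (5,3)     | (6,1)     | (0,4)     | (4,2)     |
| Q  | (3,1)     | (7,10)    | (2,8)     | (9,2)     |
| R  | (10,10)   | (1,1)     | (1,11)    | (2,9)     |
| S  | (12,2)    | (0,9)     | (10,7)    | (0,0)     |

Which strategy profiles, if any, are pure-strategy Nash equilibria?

(Q, Q)

Check mutual best responses: a cell is a NE iff neither player can gain by unilaterally deviating.
The Row player's best responses — vs P: S (payoff 12); vs Q: Q (payoff 7); vs R: S (payoff 10); vs S: Q (payoff 9).
The Column player's best responses — vs P: R (payoff 4); vs Q: Q (payoff 10); vs R: R (payoff 11); vs S: Q (payoff 9).
The only mutual best response is (Q, Q); neither player gains by switching there.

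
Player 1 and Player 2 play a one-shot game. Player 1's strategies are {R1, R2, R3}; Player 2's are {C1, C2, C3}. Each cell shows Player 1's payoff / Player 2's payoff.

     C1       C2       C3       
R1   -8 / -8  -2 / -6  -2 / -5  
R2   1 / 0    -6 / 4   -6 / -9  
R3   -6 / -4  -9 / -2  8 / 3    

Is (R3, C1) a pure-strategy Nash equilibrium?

No

Holding Player 2 at C1: Player 1 gets -6 from R3 but could get 1 by switching to R2. Player 1 has a profitable deviation.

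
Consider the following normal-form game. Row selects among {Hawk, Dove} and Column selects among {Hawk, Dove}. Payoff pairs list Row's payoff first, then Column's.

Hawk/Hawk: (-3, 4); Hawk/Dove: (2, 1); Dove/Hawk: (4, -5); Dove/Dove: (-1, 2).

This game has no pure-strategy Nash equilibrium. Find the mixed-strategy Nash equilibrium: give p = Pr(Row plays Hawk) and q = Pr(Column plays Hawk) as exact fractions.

p = 7/10, q = 3/10

In a mixed NE each player is indifferent between their pure strategies, so the opponent's mix sets the indifference.
Column indifferent between Hawk and Dove: p·4 + (1−p)·(-5) = p·1 + (1−p)·2 ⟹ (-5) + 9p = 2 + (-1)p ⟹ p = 7/10.
Row indifferent between Hawk and Dove: q·(-3) + (1−q)·2 = q·4 + (1−q)·(-1) ⟹ 2 + (-5)q = (-1) + 5q ⟹ q = 3/10.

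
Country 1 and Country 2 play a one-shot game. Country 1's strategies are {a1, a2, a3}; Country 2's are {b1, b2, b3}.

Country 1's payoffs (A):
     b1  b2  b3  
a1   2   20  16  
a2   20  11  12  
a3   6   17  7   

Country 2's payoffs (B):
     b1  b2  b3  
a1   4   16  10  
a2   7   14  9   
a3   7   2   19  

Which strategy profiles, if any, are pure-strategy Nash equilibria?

(a1, b2)

A profile is a Nash equilibrium when each player is best-responding to the other.
Country 1's best responses — vs b1: a2 (payoff 20); vs b2: a1 (payoff 20); vs b3: a1 (payoff 16).
Country 2's best responses — vs a1: b2 (payoff 16); vs a2: b2 (payoff 14); vs a3: b3 (payoff 19).
The only mutual best response is (a1, b2); neither player gains by switching there.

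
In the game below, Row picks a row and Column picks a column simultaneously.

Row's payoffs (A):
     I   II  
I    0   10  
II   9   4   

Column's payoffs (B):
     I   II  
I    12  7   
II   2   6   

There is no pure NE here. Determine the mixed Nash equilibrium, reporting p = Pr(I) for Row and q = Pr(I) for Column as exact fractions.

p = 4/9, q = 2/5

Each player's mixing probability is pinned down by making the *other* player indifferent.
Column indifferent between I and II: p·12 + (1−p)·2 = p·7 + (1−p)·6 ⟹ 2 + 10p = 6 + 1p ⟹ p = 4/9.
Row indifferent between I and II: q·0 + (1−q)·10 = q·9 + (1−q)·4 ⟹ 10 + (-10)q = 4 + 5q ⟹ q = 2/5.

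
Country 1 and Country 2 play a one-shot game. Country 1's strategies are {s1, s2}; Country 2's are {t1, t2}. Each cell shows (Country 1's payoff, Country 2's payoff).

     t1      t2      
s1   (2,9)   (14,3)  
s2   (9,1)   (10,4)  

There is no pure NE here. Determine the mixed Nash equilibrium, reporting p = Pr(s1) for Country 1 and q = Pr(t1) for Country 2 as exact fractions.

p = 1/3, q = 4/11

Each player's mixing probability is pinned down by making the *other* player indifferent.
Country 2 indifferent between t1 and t2: p·9 + (1−p)·1 = p·3 + (1−p)·4 ⟹ 1 + 8p = 4 + (-1)p ⟹ p = 1/3.
Country 1 indifferent between s1 and s2: q·2 + (1−q)·14 = q·9 + (1−q)·10 ⟹ 14 + (-12)q = 10 + (-1)q ⟹ q = 4/11.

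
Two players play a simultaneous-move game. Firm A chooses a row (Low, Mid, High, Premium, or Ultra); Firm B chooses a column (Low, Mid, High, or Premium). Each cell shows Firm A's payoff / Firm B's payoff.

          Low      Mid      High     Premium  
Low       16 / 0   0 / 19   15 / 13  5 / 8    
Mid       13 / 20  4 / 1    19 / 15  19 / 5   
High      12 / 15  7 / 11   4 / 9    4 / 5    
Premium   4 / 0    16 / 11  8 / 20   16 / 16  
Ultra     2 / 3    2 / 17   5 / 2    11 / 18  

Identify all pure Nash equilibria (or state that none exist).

There is no pure-strategy Nash equilibrium

Check mutual best responses: a cell is a NE iff neither player can gain by unilaterally deviating.
Firm A's best responses — vs Low: Low (payoff 16); vs Mid: Premium (payoff 16); vs High: Mid (payoff 19); vs Premium: Mid (payoff 19).
Firm B's best responses — vs Low: Mid (payoff 19); vs Mid: Low (payoff 20); vs High: Low (payoff 15); vs Premium: High (payoff 20); vs Ultra: Premium (payoff 18).
No cell has both players best-responding. For instance, Firm A's best reply to Premium is Mid, but against Mid Firm B prefers Low over Premium.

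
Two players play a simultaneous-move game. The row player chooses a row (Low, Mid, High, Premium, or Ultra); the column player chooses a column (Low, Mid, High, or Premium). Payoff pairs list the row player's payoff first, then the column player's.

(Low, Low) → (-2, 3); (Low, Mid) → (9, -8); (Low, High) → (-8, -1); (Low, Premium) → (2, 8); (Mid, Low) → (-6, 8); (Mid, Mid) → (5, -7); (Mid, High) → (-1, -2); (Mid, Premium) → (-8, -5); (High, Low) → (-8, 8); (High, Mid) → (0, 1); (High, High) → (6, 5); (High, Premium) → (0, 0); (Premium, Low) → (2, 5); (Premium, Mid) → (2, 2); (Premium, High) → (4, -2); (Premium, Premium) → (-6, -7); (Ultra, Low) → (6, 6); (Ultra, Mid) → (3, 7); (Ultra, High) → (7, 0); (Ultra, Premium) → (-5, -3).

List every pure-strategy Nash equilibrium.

(Low, Premium)

Find each player's best response to every opponent strategy; NE are the intersections.
The row player's best responses — vs Low: Ultra (payoff 6); vs Mid: Low (payoff 9); vs High: Ultra (payoff 7); vs Premium: Low (payoff 2).
The column player's best responses — vs Low: Premium (payoff 8); vs Mid: Low (payoff 8); vs High: Low (payoff 8); vs Premium: Low (payoff 5); vs Ultra: Mid (payoff 7).
The only mutual best response is (Low, Premium); neither player gains by switching there.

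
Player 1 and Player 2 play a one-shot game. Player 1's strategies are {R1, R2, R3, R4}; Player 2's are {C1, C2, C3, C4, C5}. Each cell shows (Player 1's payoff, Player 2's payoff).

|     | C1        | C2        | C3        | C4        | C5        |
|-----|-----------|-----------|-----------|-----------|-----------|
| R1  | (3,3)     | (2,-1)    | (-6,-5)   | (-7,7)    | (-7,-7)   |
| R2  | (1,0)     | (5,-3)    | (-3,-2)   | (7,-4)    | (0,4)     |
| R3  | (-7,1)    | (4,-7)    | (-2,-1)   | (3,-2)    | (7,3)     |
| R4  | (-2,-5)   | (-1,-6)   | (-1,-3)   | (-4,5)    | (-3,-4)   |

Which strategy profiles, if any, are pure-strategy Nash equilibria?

Check mutual best responses: a cell is a NE iff neither player can gain by unilaterally deviating.
Player 1's best responses — vs C1: R1 (payoff 3); vs C2: R2 (payoff 5); vs C3: R4 (payoff -1); vs C4: R2 (payoff 7); vs C5: R3 (payoff 7).
Player 2's best responses — vs R1: C4 (payoff 7); vs R2: C5 (payoff 4); vs R3: C5 (payoff 3); vs R4: C4 (payoff 5).
The only mutual best response is (R3, C5); neither player gains by switching there.

(R3, C5)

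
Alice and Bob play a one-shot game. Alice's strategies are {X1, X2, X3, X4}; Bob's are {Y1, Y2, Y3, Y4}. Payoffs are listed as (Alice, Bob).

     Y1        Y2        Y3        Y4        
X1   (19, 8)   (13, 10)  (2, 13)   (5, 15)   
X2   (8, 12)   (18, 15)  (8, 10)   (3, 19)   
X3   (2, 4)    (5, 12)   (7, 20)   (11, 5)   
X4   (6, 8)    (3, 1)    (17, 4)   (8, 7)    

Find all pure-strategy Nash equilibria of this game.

Check mutual best responses: a cell is a NE iff neither player can gain by unilaterally deviating.
Alice's best responses — vs Y1: X1 (payoff 19); vs Y2: X2 (payoff 18); vs Y3: X4 (payoff 17); vs Y4: X3 (payoff 11).
Bob's best responses — vs X1: Y4 (payoff 15); vs X2: Y4 (payoff 19); vs X3: Y3 (payoff 20); vs X4: Y1 (payoff 8).
No cell has both players best-responding. For instance, Alice's best reply to Y1 is X1, but against X1 Bob prefers Y4 over Y1.

None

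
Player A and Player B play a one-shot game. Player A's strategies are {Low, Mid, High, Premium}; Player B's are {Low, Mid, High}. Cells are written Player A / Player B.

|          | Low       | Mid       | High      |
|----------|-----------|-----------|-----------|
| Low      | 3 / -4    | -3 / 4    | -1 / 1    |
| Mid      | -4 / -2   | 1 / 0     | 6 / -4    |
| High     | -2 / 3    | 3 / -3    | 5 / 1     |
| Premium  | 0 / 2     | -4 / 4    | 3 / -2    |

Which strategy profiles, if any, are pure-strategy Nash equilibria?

There is no pure-strategy Nash equilibrium

Check mutual best responses: a cell is a NE iff neither player can gain by unilaterally deviating.
Player A's best responses — vs Low: Low (payoff 3); vs Mid: High (payoff 3); vs High: Mid (payoff 6).
Player B's best responses — vs Low: Mid (payoff 4); vs Mid: Mid (payoff 0); vs High: Low (payoff 3); vs Premium: Mid (payoff 4).
No cell has both players best-responding. For instance, Player A's best reply to Mid is High, but against High Player B prefers Low over Mid.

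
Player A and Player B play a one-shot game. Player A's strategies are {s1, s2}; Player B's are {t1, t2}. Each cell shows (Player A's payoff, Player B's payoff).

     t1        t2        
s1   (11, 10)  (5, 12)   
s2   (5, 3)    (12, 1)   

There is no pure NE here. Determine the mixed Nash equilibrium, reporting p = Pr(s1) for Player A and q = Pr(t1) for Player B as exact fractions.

p = 1/2, q = 7/13

Each player's mixing probability is pinned down by making the *other* player indifferent.
Player B indifferent between t1 and t2: p·10 + (1−p)·3 = p·12 + (1−p)·1 ⟹ 3 + 7p = 1 + 11p ⟹ p = 1/2.
Player A indifferent between s1 and s2: q·11 + (1−q)·5 = q·5 + (1−q)·12 ⟹ 5 + 6q = 12 + (-7)q ⟹ q = 7/13.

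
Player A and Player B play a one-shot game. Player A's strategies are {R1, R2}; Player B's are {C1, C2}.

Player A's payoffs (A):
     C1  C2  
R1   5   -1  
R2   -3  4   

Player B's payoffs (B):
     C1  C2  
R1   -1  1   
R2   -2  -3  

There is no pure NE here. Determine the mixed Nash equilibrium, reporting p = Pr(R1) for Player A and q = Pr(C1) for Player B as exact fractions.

In a mixed NE each player is indifferent between their pure strategies, so the opponent's mix sets the indifference.
Player B indifferent between C1 and C2: p·(-1) + (1−p)·(-2) = p·1 + (1−p)·(-3) ⟹ (-2) + 1p = (-3) + 4p ⟹ p = 1/3.
Player A indifferent between R1 and R2: q·5 + (1−q)·(-1) = q·(-3) + (1−q)·4 ⟹ (-1) + 6q = 4 + (-7)q ⟹ q = 5/13.

p = 1/3, q = 5/13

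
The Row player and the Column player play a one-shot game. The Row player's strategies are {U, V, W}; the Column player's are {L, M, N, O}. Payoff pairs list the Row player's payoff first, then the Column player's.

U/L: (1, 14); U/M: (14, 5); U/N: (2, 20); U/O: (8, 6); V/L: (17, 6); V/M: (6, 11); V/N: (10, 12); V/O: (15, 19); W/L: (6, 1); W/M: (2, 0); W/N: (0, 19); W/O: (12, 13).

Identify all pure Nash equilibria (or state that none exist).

(V, O)

A profile is a Nash equilibrium when each player is best-responding to the other.
The Row player's best responses — vs L: V (payoff 17); vs M: U (payoff 14); vs N: V (payoff 10); vs O: V (payoff 15).
The Column player's best responses — vs U: N (payoff 20); vs V: O (payoff 19); vs W: N (payoff 19).
The only mutual best response is (V, O); neither player gains by switching there.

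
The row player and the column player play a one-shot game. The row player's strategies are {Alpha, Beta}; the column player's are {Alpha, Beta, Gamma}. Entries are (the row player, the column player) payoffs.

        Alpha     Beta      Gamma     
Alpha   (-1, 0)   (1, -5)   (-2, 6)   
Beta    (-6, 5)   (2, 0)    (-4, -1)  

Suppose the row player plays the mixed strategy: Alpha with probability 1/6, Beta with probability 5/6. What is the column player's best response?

Alpha

The column player's best reply maximizes expected payoff against the mix.
Alpha: (1/6)·0 + (5/6)·5 = 25/6
Beta: (1/6)·(-5) + (5/6)·0 = -5/6
Gamma: (1/6)·6 + (5/6)·(-1) = 1/6
Highest expected payoff is 25/6, from Alpha.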